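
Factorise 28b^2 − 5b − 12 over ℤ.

Need a pair with product 28·(−12) = −336 and sum −5: that's 16 and −21.
Split the middle term: 28b^2 + 16b − 21b − 12 = 4b(7b + 4) − 3(7b + 4).

(4b − 3)(7b + 4)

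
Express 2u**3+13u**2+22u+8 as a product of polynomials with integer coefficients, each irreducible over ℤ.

(2u+1)(u+2)(u+4)

Among the possible rational roots, u = -2 is a root, giving the factor (u+2) and quotient 2u**2+9u+4.
The remaining quadratic factors as (u+4)(2u+1).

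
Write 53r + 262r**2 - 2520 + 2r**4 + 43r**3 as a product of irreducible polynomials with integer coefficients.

Trying the rational-root candidates, r = -9 is a root, so (r + 9) is a factor; dividing leaves 2r**3 + 25r**2 + 37r - 280.
Then r = -8 is a root, so (r + 8) divides it; the quotient is 2r**2 + 9r - 35.
The remaining quadratic factors as (2r - 5)(r + 7).

(2r - 5)(r + 7)(r + 8)(r + 9)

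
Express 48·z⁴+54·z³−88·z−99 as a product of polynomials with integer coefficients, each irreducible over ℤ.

Group as (48·z⁴−88·z) + (54·z³−99) = 8·z·(6·z³−11) + 9·(6·z³−11).
Both groups share the factor (6·z³−11).

(8·z+9)·(6·z³−11)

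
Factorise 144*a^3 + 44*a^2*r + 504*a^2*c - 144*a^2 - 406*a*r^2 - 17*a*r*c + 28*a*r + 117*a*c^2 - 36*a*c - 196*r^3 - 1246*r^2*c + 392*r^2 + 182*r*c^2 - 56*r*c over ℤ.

(4*a + 2*r + 13*c - 4)*(4*a - 7*r + c)*(9*a + 14*r)

Group: 9*a*(16*a^2 - 20*a*r + 56*a*c - 16*a - 14*r^2 - 89*r*c + 28*r + 13*c^2 - 4*c) + 14*r*(16*a^2 - 20*a*r + 56*a*c - 16*a - 14*r^2 - 89*r*c + 28*r + 13*c^2 - 4*c); both groups contain (16*a^2 - 20*a*r + 56*a*c - 16*a - 14*r^2 - 89*r*c + 28*r + 13*c^2 - 4*c), so (9*a + 14*r) is a factor with cofactor 16*a^2 - 20*a*r + 56*a*c - 16*a - 14*r^2 - 89*r*c + 28*r + 13*c^2 - 4*c.
The cofactor groups again: 16*a^2 - 20*a*r + 56*a*c - 16*a - 14*r^2 - 89*r*c + 28*r + 13*c^2 - 4*c = 4*a*(4*a - 7*r + c) + (2*r + 13*c - 4)*(4*a - 7*r + c); both groups contain (4*a - 7*r + c), giving (4*a + 2*r + 13*c - 4)*(4*a - 7*r + c).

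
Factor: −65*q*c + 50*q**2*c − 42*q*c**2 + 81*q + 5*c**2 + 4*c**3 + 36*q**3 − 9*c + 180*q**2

Group: 9*q*(4*q**2 + 6*q*c + 20*q − 4*c**2 − 5*c + 9) − c*(4*q**2 + 6*q*c + 20*q − 4*c**2 − 5*c + 9); both groups contain (4*q**2 + 6*q*c + 20*q − 4*c**2 − 5*c + 9), so (9*q − c) is a factor with cofactor 4*q**2 + 6*q*c + 20*q − 4*c**2 − 5*c + 9.
The cofactor groups again: 4*q**2 + 6*q*c + 20*q − 4*c**2 − 5*c + 9 = 2*q*(2*q − c + 1) + (4*c + 9)*(2*q − c + 1); both groups contain (2*q − c + 1), giving (2*q + 4*c + 9)*(2*q − c + 1).

(2*q − c + 1)*(9*q − c)*(2*q + 4*c + 9)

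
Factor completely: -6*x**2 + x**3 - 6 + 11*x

(x - 1)*(x - 2)*(x - 3)

Trying the rational-root candidates, x = 2 is a root, so (x - 2) is a factor; dividing leaves x**2 - 4*x + 3.
The remaining quadratic factors as (x - 3)(x - 1).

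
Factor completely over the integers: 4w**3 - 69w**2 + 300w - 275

(4w - 5)(w - 11)(w - 5)

Trying the rational-root candidates, w = 5 is a root, giving the factor (w - 5) and quotient 4w**2 - 49w + 55.
The remaining quadratic factors as (4w - 5)(w - 11).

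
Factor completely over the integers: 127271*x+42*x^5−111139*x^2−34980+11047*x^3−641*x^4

Trying the rational-root candidates, x = 3/7 is a root, so (7*x−3) divides it; the quotient is 6*x^4−89*x^3+1540*x^2−15217*x+11660.
Then x = 5/6 is a root, giving the factor (6*x−5) and quotient x^3−14*x^2+245*x−2332.
Next, x = 11 is a root, giving the factor (x−11) and quotient x^2−3*x+212.
The quadratic x^2−3*x+212 has discriminant −839 < 0 and is irreducible over ℤ.

(6*x−5)*(7*x−3)*(x−11)*(x^2−3*x+212)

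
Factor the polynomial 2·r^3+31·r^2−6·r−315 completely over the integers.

Trying the rational-root candidates, r = 3 is a root, so (r−3) divides it; the quotient is 2·r^2+37·r+105.
The remaining quadratic factors as (r+15)(2·r+7).

(2·r+7)·(r+15)·(r−3)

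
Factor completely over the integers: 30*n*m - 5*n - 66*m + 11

Group as (30*n*m - 5*n) + (-66*m + 11) = 5*n*(6*m - 1) - 11*(6*m - 1).
Both groups share the factor (6*m - 1).

(5*n - 11)*(6*m - 1)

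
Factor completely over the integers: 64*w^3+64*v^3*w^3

64*w^3*(v+1)*(v^2-v+1)

Pull out the common factor 64*w^3, leaving v^3+1.
Recognize a sum of cubes with the parts v and 1.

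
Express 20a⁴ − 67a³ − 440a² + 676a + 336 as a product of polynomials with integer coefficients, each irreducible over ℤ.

Among the possible rational roots, a = −4 is a root, so (a + 4) divides it; the quotient is 20a³ − 147a² + 148a + 84.
Next, a = −2/5 is a root, so (5a + 2) is a factor; dividing leaves 4a² − 31a + 42.
The remaining quadratic factors as (4a − 7)(a − 6).

(4a − 7)(5a + 2)(a + 4)(a − 6)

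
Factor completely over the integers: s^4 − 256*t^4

(s + 4*t)*(s − 4*t)*(s^2 + 16*t^2)

Write as (s^2)² − (16*t^2)², then factor s^2 − 16*t^2 once more.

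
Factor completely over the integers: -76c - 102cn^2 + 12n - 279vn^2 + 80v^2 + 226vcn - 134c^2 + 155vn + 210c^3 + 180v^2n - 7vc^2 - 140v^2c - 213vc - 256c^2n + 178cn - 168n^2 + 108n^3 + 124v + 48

Group: 4v(-35vc + 45vn + 20v + 42c^2 - 26cn - 52c - 36n^2 + 20n + 16) + (5c - 3n + 3)(-35vc + 45vn + 20v + 42c^2 - 26cn - 52c - 36n^2 + 20n + 16); both groups contain (-35vc + 45vn + 20v + 42c^2 - 26cn - 52c - 36n^2 + 20n + 16), so (4v + 5c - 3n + 3) is a factor with cofactor -35vc + 45vn + 20v + 42c^2 - 26cn - 52c - 36n^2 + 20n + 16.
The cofactor groups again: -35vc + 45vn + 20v + 42c^2 - 26cn - 52c - 36n^2 + 20n + 16 = -7c(5v - 6c - 4n + 4) + (9n + 4)(5v - 6c - 4n + 4); both groups contain (5v - 6c - 4n + 4), giving -(7c - 9n - 4)(5v - 6c - 4n + 4).

-(5v - 6c - 4n + 4)(4v + 5c - 3n + 3)(7c - 9n - 4)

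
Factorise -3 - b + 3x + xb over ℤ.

(b + 3)(x - 1)

Group as (xb + 3x) + (-b - 3) = x(b + 3) - (b + 3).
Both groups share the factor (b + 3).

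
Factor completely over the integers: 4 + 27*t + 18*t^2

Need a pair with product 18·4 = 72 and sum 27: that's 24 and 3.
Split the middle term: 18*t^2 + 24*t + 3*t + 4 = 6*t*(3*t + 4) + (3*t + 4).

(3*t + 4)*(6*t + 1)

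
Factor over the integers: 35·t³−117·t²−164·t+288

Trying the rational-root candidates, t = 8/7 is a root, so (7·t−8) is a factor; dividing leaves 5·t²−11·t−36.
The remaining quadratic factors as (5·t+9)(t−4).

(5·t+9)·(7·t−8)·(t−4)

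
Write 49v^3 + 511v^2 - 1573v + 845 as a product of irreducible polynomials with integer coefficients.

(7v - 13)(7v - 5)(v + 13)

Trying the rational-root candidates, v = 13/7 is a root, so (7v - 13) divides it; the quotient is 7v^2 + 86v - 65.
The remaining quadratic factors as (7v - 5)(v + 13).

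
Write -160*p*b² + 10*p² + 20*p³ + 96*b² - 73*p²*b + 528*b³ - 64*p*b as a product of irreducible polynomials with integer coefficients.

(5*p - 12*b)*(p - 4*b)*(4*p + 11*b + 2)

Group: 4*p*(5*p² - 32*p*b + 48*b²) + (11*b + 2)*(5*p² - 32*p*b + 48*b²); both groups contain (5*p² - 32*p*b + 48*b²), so (4*p + 11*b + 2) is a factor with cofactor 5*p² - 32*p*b + 48*b².
The cofactor groups again: 5*p² - 32*p*b + 48*b² = 5*p*(p - 4*b) - 12*b*(p - 4*b); both groups contain (p - 4*b), giving (5*p - 12*b)*(p - 4*b).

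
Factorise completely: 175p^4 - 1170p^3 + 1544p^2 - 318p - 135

Testing divisors of the constant over divisors of the leading coefficient, p = 3/5 is a root, so (5p - 3) is a factor; dividing leaves 35p^3 - 213p^2 + 181p + 45.
Then p = 5 is a root, so (p - 5) is a factor; dividing leaves 35p^2 - 38p - 9.
The remaining quadratic factors as (5p + 1)(7p - 9).

(5p + 1)(5p - 3)(7p - 9)(p - 5)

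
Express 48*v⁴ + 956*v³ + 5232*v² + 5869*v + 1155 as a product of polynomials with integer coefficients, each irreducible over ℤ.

Among the possible rational roots, v = -11 is a root, giving the factor (v + 11) and quotient 48*v³ + 428*v² + 524*v + 105.
Continuing, v = -1/4 is a root, so (4*v + 1) is a factor; dividing leaves 12*v² + 104*v + 105.
The remaining quadratic factors as (6*v + 7)(2*v + 15).

(2*v + 15)*(4*v + 1)*(6*v + 7)*(v + 11)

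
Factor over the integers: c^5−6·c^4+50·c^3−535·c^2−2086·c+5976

(c+4)·(c−2)·(c−9)·(c^2+c+83)

Among the possible rational roots, c = −4 is a root, giving the factor (c+4) and quotient c^4−10·c^3+90·c^2−895·c+1494.
Then c = 2 is a root, so (c−2) divides it; the quotient is c^3−8·c^2+74·c−747.
Next, c = 9 is a root, so (c−9) divides it; the quotient is c^2+c+83.
The quadratic c^2+c+83 has discriminant −331 < 0 and is irreducible over ℤ.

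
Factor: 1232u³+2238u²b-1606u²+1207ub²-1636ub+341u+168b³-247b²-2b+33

Group: 11u(112u²+122ub-34u+21b²-2b-3) + (8b-11)(112u²+122ub-34u+21b²-2b-3); both groups contain (112u²+122ub-34u+21b²-2b-3), so (11u+8b-11) is a factor with cofactor 112u²+122ub-34u+21b²-2b-3.
The cofactor groups again: 112u²+122ub-34u+21b²-2b-3 = 8u(14u+3b+1) + (7b-3)(14u+3b+1); both groups contain (14u+3b+1), giving (8u+7b-3)(14u+3b+1).

(14u+3b+1)(8u+7b-3)(11u+8b-11)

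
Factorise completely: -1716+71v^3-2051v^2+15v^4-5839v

Testing divisors of the constant over divisors of the leading coefficient, v = -1/3 is a root, so (3v+1) is a factor; dividing leaves 5v^3+22v^2-691v-1716.
Then v = -12/5 is a root, so (5v+12) divides it; the quotient is v^2+2v-143.
The remaining quadratic factors as (v+13)(v-11).

(3v+1)(5v+12)(v+13)(v-11)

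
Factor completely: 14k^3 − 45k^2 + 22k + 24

Trying the rational-root candidates, k = 12/7 is a root, so (7k − 12) divides it; the quotient is 2k^2 − 3k − 2.
The remaining quadratic factors as (2k + 1)(k − 2).

(2k + 1)(7k − 12)(k − 2)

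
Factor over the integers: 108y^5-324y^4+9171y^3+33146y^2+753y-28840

(3y+8)(6y+7)(6y-5)(y^2-6y+103)

Testing divisors of the constant over divisors of the leading coefficient, y = -7/6 is a root, so (6y+7) is a factor; dividing leaves 18y^4-75y^3+1616y^2+3639y-4120.
Continuing, y = 5/6 is a root, giving the factor (6y-5) and quotient 3y^3-10y^2+261y+824.
Continuing, y = -8/3 is a root, giving the factor (3y+8) and quotient y^2-6y+103.
The quadratic y^2-6y+103 has discriminant -376 < 0 and is irreducible over ℤ.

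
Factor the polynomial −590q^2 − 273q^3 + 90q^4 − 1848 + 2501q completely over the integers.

(3q − 8)(5q − 11)(6q − 7)(q + 3)

Trying the rational-root candidates, q = 8/3 is a root, so (3q − 8) is a factor; dividing leaves 30q^3 − 11q^2 − 226q + 231.
Then q = 11/5 is a root, so (5q − 11) is a factor; dividing leaves 6q^2 + 11q − 21.
The remaining quadratic factors as (q + 3)(6q − 7).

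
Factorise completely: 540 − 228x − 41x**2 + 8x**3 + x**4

Among the possible rational roots, x = 2 is a root, so (x − 2) divides it; the quotient is x**3 + 10x**2 − 21x − 270.
Next, x = −9 is a root, giving the factor (x + 9) and quotient x**2 + x − 30.
The remaining quadratic factors as (x − 5)(x + 6).

(x + 6)(x + 9)(x − 2)(x − 5)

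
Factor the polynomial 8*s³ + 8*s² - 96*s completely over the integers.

8*s*(s + 4)*(s - 3)

Pull out the common factor 8*s, then factor the remaining trinomial.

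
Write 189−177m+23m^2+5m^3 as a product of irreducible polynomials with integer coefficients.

Testing divisors of the constant over divisors of the leading coefficient, m = 3 is a root, so (m−3) divides it; the quotient is 5m^2+38m−63.
The remaining quadratic factors as (5m−7)(m+9).

(5m−7)(m+9)(m−3)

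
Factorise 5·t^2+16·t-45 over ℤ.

Need a pair with product 5·(-45) = -225 and sum 16: that's -9 and 25.
Split the middle term: 5·t^2-9·t + 25·t-45 = t·(5·t-9) + 5·(5·t-9).

(5·t-9)·(t+5)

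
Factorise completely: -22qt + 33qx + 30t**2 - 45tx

-(11q - 15t)(2t - 3x)

Group: -2t(11q - 15t) + 3x(11q - 15t); both groups contain (11q - 15t).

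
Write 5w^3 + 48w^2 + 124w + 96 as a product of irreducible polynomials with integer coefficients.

Trying the rational-root candidates, w = -6 is a root, so (w + 6) is a factor; dividing leaves 5w^2 + 18w + 16.
The remaining quadratic factors as (w + 2)(5w + 8).

(5w + 8)(w + 2)(w + 6)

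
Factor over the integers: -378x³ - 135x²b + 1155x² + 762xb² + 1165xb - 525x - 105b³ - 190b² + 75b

-(6x - 7b - 15)(7x - b)(9x + 15b - 5)

Group: 6x(-63x² - 96xb + 35x + 15b² - 5b) + (-7b - 15)(-63x² - 96xb + 35x + 15b² - 5b); both groups contain (-63x² - 96xb + 35x + 15b² - 5b), so (6x - 7b - 15) is a factor with cofactor -63x² - 96xb + 35x + 15b² - 5b.
The cofactor groups again: -63x² - 96xb + 35x + 15b² - 5b = -7x(9x + 15b - 5) + b(9x + 15b - 5); both groups contain (9x + 15b - 5), giving -(7x - b)(9x + 15b - 5).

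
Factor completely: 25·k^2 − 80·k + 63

(5·k − 7)·(5·k − 9)

Need a pair with product 25·63 = 1575 and sum −80: that's −45 and −35.
Split the middle term: 25·k^2 − 45·k − 35·k + 63 = 5·k·(5·k − 9) − 7·(5·k − 9).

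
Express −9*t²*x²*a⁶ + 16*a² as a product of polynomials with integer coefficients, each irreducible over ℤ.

Factor out a² first: what remains is −9*t²*x²*a⁴ + 16.
Recognize a difference of squares with the parts 4 and 3*t*x*a².

−a²*(3*t*x*a² + 4)*(3*t*x*a² − 4)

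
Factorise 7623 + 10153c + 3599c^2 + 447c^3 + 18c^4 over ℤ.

Among the possible rational roots, c = -9 is a root, giving the factor (c + 9) and quotient 18c^3 + 285c^2 + 1034c + 847.
Continuing, c = -7/6 is a root, so (6c + 7) is a factor; dividing leaves 3c^2 + 44c + 121.
The remaining quadratic factors as (3c + 11)(c + 11).

(3c + 11)(6c + 7)(c + 11)(c + 9)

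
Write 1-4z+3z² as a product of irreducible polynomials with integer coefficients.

Need a pair with product 3·1 = 3 and sum -4: that's -3 and -1.
Split the middle term: 3z²-3z - z+1 = 3z(z-1) - (z-1).

(3z-1)(z-1)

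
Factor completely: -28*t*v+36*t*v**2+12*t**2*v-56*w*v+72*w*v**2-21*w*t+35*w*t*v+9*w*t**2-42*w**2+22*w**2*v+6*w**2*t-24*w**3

-(4*w-3*t-9*v+7)*(3*w+4*v)*(2*w+t)

Group: 4*w*(-6*w**2-3*w*t-8*w*v-4*t*v) + (-3*t-9*v+7)*(-6*w**2-3*w*t-8*w*v-4*t*v); both groups contain (-6*w**2-3*w*t-8*w*v-4*t*v), so (4*w-3*t-9*v+7) is a factor with cofactor -6*w**2-3*w*t-8*w*v-4*t*v.
The cofactor groups again: -6*w**2-3*w*t-8*w*v-4*t*v = -3*w*(2*w+t) - 4*v*(2*w+t); both groups contain (2*w+t), giving -(3*w+4*v)*(2*w+t).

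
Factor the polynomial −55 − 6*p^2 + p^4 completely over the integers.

(p^2 + 5)*(p^2 − 11)

Substitute u = p^2 to get a quadratic in u, then factor.
p^2 − 11 is irreducible over ℤ (11 is not a perfect square).
p^2 + 5 is irreducible over ℤ (always positive, so no real roots).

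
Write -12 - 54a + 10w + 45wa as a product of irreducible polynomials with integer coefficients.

Group as (45wa + 10w) + (-54a - 12) = 5w(9a + 2) - 6(9a + 2).
Both groups share the factor (9a + 2).

(5w - 6)(9a + 2)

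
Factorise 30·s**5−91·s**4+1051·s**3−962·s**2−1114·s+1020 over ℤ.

Among the possible rational roots, s = 6/5 is a root, giving the factor (5·s−6) and quotient 6·s**4−11·s**3+197·s**2+44·s−170.
Continuing, s = 5/6 is a root, giving the factor (6·s−5) and quotient s**3−s**2+32·s+34.
Then s = −1 is a root, giving the factor (s+1) and quotient s**2−2·s+34.
The quadratic s**2−2·s+34 has discriminant −132 < 0 and is irreducible over ℤ.

(5·s−6)·(6·s−5)·(s+1)·(s**2−2·s+34)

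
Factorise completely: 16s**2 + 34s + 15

Need a pair with product 16·15 = 240 and sum 34: that's 10 and 24.
Split the middle term: 16s**2 + 10s + 24s + 15 = 2s(8s + 5) + 3(8s + 5).

(2s + 3)(8s + 5)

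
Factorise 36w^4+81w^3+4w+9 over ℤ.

(4w+9)(9w^3+1)

Group as (36w^4+4w) + (81w^3+9) = 4w(9w^3+1) + 9(9w^3+1).
Both groups share the factor (9w^3+1).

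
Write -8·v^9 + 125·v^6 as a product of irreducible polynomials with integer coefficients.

Pull out the common factor v^6, leaving -8·v^3 + 125.
Recognize a difference of cubes with the parts 5 and 2·v.

-v^6·(2·v - 5)·(4·v^2 + 10·v + 25)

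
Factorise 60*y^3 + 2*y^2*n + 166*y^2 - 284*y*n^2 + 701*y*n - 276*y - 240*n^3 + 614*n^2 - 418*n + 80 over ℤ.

Group: 2*y*(30*y^2 + 76*y*n - 37*y + 48*n^2 - 46*n + 10) + (-5*n + 8)*(30*y^2 + 76*y*n - 37*y + 48*n^2 - 46*n + 10); both groups contain (30*y^2 + 76*y*n - 37*y + 48*n^2 - 46*n + 10), so (2*y - 5*n + 8) is a factor with cofactor 30*y^2 + 76*y*n - 37*y + 48*n^2 - 46*n + 10.
The cofactor groups again: 30*y^2 + 76*y*n - 37*y + 48*n^2 - 46*n + 10 = 6*y*(5*y + 6*n - 2) + (8*n - 5)*(5*y + 6*n - 2); both groups contain (5*y + 6*n - 2), giving (6*y + 8*n - 5)*(5*y + 6*n - 2).

(2*y - 5*n + 8)*(5*y + 6*n - 2)*(6*y + 8*n - 5)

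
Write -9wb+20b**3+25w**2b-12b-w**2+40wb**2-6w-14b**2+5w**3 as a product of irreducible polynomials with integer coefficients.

Group: w(5w**2+15wb-w+10b**2-7b-6) + 2b(5w**2+15wb-w+10b**2-7b-6); both groups contain (5w**2+15wb-w+10b**2-7b-6), so (w+2b) is a factor with cofactor 5w**2+15wb-w+10b**2-7b-6.
The cofactor groups again: 5w**2+15wb-w+10b**2-7b-6 = w(5w+5b-6) + (2b+1)(5w+5b-6); both groups contain (5w+5b-6), giving (w+2b+1)(5w+5b-6).

(w+2b)(w+2b+1)(5w+5b-6)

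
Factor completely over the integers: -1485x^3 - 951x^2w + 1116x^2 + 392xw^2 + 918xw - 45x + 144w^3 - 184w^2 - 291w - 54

Group: 9x(-165x^2 - 179xw + 69x - 36w^2 + 73w + 18) + (-4w - 3)(-165x^2 - 179xw + 69x - 36w^2 + 73w + 18); both groups contain (-165x^2 - 179xw + 69x - 36w^2 + 73w + 18), so (9x - 4w - 3) is a factor with cofactor -165x^2 - 179xw + 69x - 36w^2 + 73w + 18.
The cofactor groups again: -165x^2 - 179xw + 69x - 36w^2 + 73w + 18 = -15x(11x + 9w + 2) + (-4w + 9)(11x + 9w + 2); both groups contain (11x + 9w + 2), giving -(15x + 4w - 9)(11x + 9w + 2).

-(9x - 4w - 3)(15x + 4w - 9)(11x + 9w + 2)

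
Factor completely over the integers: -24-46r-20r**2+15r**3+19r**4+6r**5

(2r+3)(3r-4)(r+1)(r**2+2r+2)

Trying the rational-root candidates, r = -3/2 is a root, so (2r+3) divides it; the quotient is 3r**4+5r**3-10r-8.
Continuing, r = -1 is a root, so (r+1) divides it; the quotient is 3r**3+2r**2-2r-8.
Continuing, r = 4/3 is a root, giving the factor (3r-4) and quotient r**2+2r+2.
The quadratic r**2+2r+2 has discriminant -4 < 0 and is irreducible over ℤ.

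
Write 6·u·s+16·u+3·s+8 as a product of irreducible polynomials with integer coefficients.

(2·u+1)·(3·s+8)

Group as (6·u·s+16·u) + (3·s+8) = 2·u·(3·s+8) + (3·s+8).
Both groups share the factor (3·s+8).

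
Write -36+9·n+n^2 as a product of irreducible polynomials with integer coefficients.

Two integers with product -36 and sum 9 are -3 and 12.

(n+12)·(n-3)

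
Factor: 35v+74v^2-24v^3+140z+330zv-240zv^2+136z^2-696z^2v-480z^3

Group: 10z(-48z^2-60zv-20z-12v^2-5v) + (2v-7)(-48z^2-60zv-20z-12v^2-5v); both groups contain (-48z^2-60zv-20z-12v^2-5v), so (10z+2v-7) is a factor with cofactor -48z^2-60zv-20z-12v^2-5v.
The cofactor groups again: -48z^2-60zv-20z-12v^2-5v = -12z(4z+v) + (-12v-5)(4z+v); both groups contain (4z+v), giving -(12z+12v+5)(4z+v).

-(12z+12v+5)(10z+2v-7)(4z+v)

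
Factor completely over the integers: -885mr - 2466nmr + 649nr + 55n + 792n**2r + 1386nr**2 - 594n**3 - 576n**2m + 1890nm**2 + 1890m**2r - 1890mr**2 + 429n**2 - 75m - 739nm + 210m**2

Group: 9n(-66n**2 - 64nm + 154nr + 55n + 210m**2 - 210mr - 75m) + (9r + 1)(-66n**2 - 64nm + 154nr + 55n + 210m**2 - 210mr - 75m); both groups contain (-66n**2 - 64nm + 154nr + 55n + 210m**2 - 210mr - 75m), so (9n + 9r + 1) is a factor with cofactor -66n**2 - 64nm + 154nr + 55n + 210m**2 - 210mr - 75m.
The cofactor groups again: -66n**2 - 64nm + 154nr + 55n + 210m**2 - 210mr - 75m = -11n(6n + 14m - 14r - 5) + 15m(6n + 14m - 14r - 5); both groups contain (6n + 14m - 14r - 5), giving -(11n - 15m)(6n + 14m - 14r - 5).

-(11n - 15m)(6n + 14m - 14r - 5)(9n + 9r + 1)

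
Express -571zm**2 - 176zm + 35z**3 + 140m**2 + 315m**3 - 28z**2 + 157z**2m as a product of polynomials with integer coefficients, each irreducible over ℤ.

(7z - 5m)(5z - 9m - 4)(z + 7m)

Group: 5z(7z**2 + 44zm - 35m**2) + (-9m - 4)(7z**2 + 44zm - 35m**2); both groups contain (7z**2 + 44zm - 35m**2), so (5z - 9m - 4) is a factor with cofactor 7z**2 + 44zm - 35m**2.
The cofactor groups again: 7z**2 + 44zm - 35m**2 = 7z(z + 7m) - 5m(z + 7m); both groups contain (z + 7m), giving (7z - 5m)(z + 7m).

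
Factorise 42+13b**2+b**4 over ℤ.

Substitute u = b**2 to get a quadratic in u, then factor.
b**2+7 is irreducible over ℤ (always positive, so no real roots).
b**2+6 is irreducible over ℤ (always positive, so no real roots).

(b**2+6)(b**2+7)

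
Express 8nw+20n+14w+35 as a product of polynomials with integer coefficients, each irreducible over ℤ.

(2w+5)(4n+7)

Group as (8nw+20n) + (14w+35) = 4n(2w+5) + 7(2w+5).
Both groups share the factor (2w+5).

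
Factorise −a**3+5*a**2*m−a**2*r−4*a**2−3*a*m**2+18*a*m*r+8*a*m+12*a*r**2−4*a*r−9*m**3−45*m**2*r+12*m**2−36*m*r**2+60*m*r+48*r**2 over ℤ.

−(a+m+4*r)*(a−3*m+4)*(a−3*m−3*r)

Group: a*(−a**2+2*a*m−a*r+3*m**2+15*m*r+12*r**2) + (−3*m+4)*(−a**2+2*a*m−a*r+3*m**2+15*m*r+12*r**2); both groups contain (−a**2+2*a*m−a*r+3*m**2+15*m*r+12*r**2), so (a−3*m+4) is a factor with cofactor −a**2+2*a*m−a*r+3*m**2+15*m*r+12*r**2.
The cofactor groups again: −a**2+2*a*m−a*r+3*m**2+15*m*r+12*r**2 = −a*(a+m+4*r) + (3*m+3*r)*(a+m+4*r); both groups contain (a+m+4*r), giving −(a−3*m−3*r)*(a+m+4*r).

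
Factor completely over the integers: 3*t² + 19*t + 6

(3*t + 1)*(t + 6)

Need a pair with product 3·6 = 18 and sum 19: that's 1 and 18.
Split the middle term: 3*t² + t + 18*t + 6 = t*(3*t + 1) + 6*(3*t + 1).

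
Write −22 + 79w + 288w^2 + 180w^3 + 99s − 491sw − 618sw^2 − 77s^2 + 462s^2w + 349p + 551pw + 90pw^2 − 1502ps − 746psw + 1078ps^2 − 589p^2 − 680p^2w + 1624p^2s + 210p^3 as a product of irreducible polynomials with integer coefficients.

Group: 15p(14p^2 + 98ps − 36pw − 29p + 42sw − 7s − 18w^2 − 9w + 2) + (11s − 10w − 11)(14p^2 + 98ps − 36pw − 29p + 42sw − 7s − 18w^2 − 9w + 2); both groups contain (14p^2 + 98ps − 36pw − 29p + 42sw − 7s − 18w^2 − 9w + 2), so (15p + 11s − 10w − 11) is a factor with cofactor 14p^2 + 98ps − 36pw − 29p + 42sw − 7s − 18w^2 − 9w + 2.
The cofactor groups again: 14p^2 + 98ps − 36pw − 29p + 42sw − 7s − 18w^2 − 9w + 2 = p(14p + 6w − 1) + (7s − 3w − 2)(14p + 6w − 1); both groups contain (14p + 6w − 1), giving (p + 7s − 3w − 2)(14p + 6w − 1).

(14p + 6w − 1)(15p + 11s − 10w − 11)(p + 7s − 3w − 2)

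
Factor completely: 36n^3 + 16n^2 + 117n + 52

Group as (36n^3 + 117n) + (16n^2 + 52) = 9n(4n^2 + 13) + 4(4n^2 + 13).
Both groups share the factor (4n^2 + 13).

(9n + 4)(4n^2 + 13)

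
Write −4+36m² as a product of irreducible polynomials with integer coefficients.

Every term has a factor of 4. Then 9m²−1 = (3m)² − (1)².

4(3m+1)(3m−1)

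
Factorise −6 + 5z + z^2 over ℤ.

Two integers with product −6 and sum 5 are −1 and 6.

(z + 6)(z − 1)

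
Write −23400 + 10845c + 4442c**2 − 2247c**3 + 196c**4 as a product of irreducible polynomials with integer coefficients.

By the rational root theorem, c = 8 is a root, so (c − 8) is a factor; dividing leaves 196c**3 − 679c**2 − 990c + 2925.
Continuing, c = −15/7 is a root, so (7c + 15) is a factor; dividing leaves 28c**2 − 157c + 195.
The remaining quadratic factors as (7c − 13)(4c − 15).

(4c − 15)(7c + 15)(7c − 13)(c − 8)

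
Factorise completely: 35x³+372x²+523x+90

Among the possible rational roots, x = -1/5 is a root, so (5x+1) divides it; the quotient is 7x²+73x+90.
The remaining quadratic factors as (x+9)(7x+10).

(5x+1)(7x+10)(x+9)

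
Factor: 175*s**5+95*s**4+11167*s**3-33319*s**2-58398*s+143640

Testing divisors of the constant over divisors of the leading coefficient, s = -15/7 is a root, so (7*s+15) is a factor; dividing leaves 25*s**4-40*s**3+1681*s**2-8362*s+9576.
Continuing, s = 9/5 is a root, so (5*s-9) is a factor; dividing leaves 5*s**3+s**2+338*s-1064.
Then s = 14/5 is a root, so (5*s-14) divides it; the quotient is s**2+3*s+76.
The quadratic s**2+3*s+76 has discriminant -295 < 0 and is irreducible over ℤ.

(5*s-14)*(5*s-9)*(7*s+15)*(s**2+3*s+76)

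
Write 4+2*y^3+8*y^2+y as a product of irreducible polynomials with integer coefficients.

Group as (2*y^3+y) + (8*y^2+4) = y*(2*y^2+1) + 4*(2*y^2+1).
Both groups share the factor (2*y^2+1).

(y+4)*(2*y^2+1)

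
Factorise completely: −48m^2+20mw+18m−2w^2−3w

−(6m−w)(8m−2w−3)

Group: −6m(8m−2w−3) + w(8m−2w−3); both groups contain (8m−2w−3).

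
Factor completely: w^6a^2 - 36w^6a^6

-a^2w^6(6a^2 + 1)(6a^2 - 1)

Every term has a factor of w^6a^2; factoring it out leaves -36a^4 + 1.
Recognize a difference of squares with the parts 1 and 6a^2.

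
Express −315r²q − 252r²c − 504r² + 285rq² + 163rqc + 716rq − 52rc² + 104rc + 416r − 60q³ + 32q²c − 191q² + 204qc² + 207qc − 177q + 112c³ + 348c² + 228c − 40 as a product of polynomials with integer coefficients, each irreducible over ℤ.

−(7r − 4q − 4c − 5)(5q + 4c + 8)(9r − 3q + 7c − 1)

Group: 9r(−35rq − 28rc − 56r + 20q² + 36qc + 57q + 16c² + 52c + 40) + (−3q + 7c − 1)(−35rq − 28rc − 56r + 20q² + 36qc + 57q + 16c² + 52c + 40); both groups contain (−35rq − 28rc − 56r + 20q² + 36qc + 57q + 16c² + 52c + 40), so (9r − 3q + 7c − 1) is a factor with cofactor −35rq − 28rc − 56r + 20q² + 36qc + 57q + 16c² + 52c + 40.
The cofactor groups again: −35rq − 28rc − 56r + 20q² + 36qc + 57q + 16c² + 52c + 40 = −7r(5q + 4c + 8) + (4q + 4c + 5)(5q + 4c + 8); both groups contain (5q + 4c + 8), giving −(7r − 4q − 4c − 5)(5q + 4c + 8).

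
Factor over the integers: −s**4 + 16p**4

Difference of squares twice: with A = 2p and B = s, A⁴ − B⁴ = (A² − B²)(A² + B²), and A² − B² factors again.

(2p + s)(2p − s)(4p**2 + s**2)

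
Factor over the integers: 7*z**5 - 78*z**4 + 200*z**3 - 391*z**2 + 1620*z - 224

Testing divisors of the constant over divisors of the leading coefficient, z = 8 is a root, so (z - 8) is a factor; dividing leaves 7*z**4 - 22*z**3 + 24*z**2 - 199*z + 28.
Continuing, z = 1/7 is a root, so (7*z - 1) is a factor; dividing leaves z**3 - 3*z**2 + 3*z - 28.
Continuing, z = 4 is a root, so (z - 4) is a factor; dividing leaves z**2 + z + 7.
The quadratic z**2 + z + 7 has discriminant -27 < 0 and is irreducible over ℤ.

(7*z - 1)*(z - 4)*(z - 8)*(z**2 + z + 7)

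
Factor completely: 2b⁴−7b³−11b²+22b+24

Among the possible rational roots, b = −1 is a root, so (b+1) is a factor; dividing leaves 2b³−9b²−2b+24.
Next, b = 4 is a root, so (b−4) is a factor; dividing leaves 2b²−b−6.
The remaining quadratic factors as (b−2)(2b+3).

(2b+3)(b+1)(b−2)(b−4)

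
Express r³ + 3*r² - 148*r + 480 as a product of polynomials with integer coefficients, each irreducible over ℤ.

By the rational root theorem, r = 4 is a root, so (r - 4) is a factor; dividing leaves r² + 7*r - 120.
The remaining quadratic factors as (r - 8)(r + 15).

(r + 15)*(r - 4)*(r - 8)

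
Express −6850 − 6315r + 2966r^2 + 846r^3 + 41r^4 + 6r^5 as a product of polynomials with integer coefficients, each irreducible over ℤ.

(6r + 5)(r + 5)(r − 2)(r^2 + 3r + 137)

By the rational root theorem, r = 2 is a root, so (r − 2) divides it; the quotient is 6r^4 + 53r^3 + 952r^2 + 4870r + 3425.
Continuing, r = −5/6 is a root, giving the factor (6r + 5) and quotient r^3 + 8r^2 + 152r + 685.
Continuing, r = −5 is a root, so (r + 5) divides it; the quotient is r^2 + 3r + 137.
The quadratic r^2 + 3r + 137 has discriminant −539 < 0 and is irreducible over ℤ.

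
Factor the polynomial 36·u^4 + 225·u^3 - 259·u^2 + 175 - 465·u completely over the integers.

Trying the rational-root candidates, u = 5/3 is a root, so (3·u - 5) divides it; the quotient is 12·u^3 + 95·u^2 + 72·u - 35.
Then u = 1/3 is a root, so (3·u - 1) divides it; the quotient is 4·u^2 + 33·u + 35.
The remaining quadratic factors as (u + 7)(4·u + 5).

(3·u - 1)·(3·u - 5)·(4·u + 5)·(u + 7)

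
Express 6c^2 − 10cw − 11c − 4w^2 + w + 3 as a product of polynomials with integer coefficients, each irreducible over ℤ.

Group: 2c(3c + w − 1) + (−4w − 3)(3c + w − 1); both groups contain (3c + w − 1).

(2c − 4w − 3)(3c + w − 1)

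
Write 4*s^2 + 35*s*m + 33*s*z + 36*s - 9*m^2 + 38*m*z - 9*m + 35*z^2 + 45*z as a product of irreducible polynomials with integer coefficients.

Group: s*(4*s - m + 5*z) + (9*m + 7*z + 9)*(4*s - m + 5*z); both groups contain (4*s - m + 5*z).

(4*s - m + 5*z)*(s + 9*m + 7*z + 9)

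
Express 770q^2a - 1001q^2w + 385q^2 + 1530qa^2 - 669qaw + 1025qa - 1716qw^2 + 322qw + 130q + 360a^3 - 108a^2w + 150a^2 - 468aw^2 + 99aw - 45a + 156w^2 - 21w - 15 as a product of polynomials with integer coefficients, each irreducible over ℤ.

Group: 10a(77q^2 + 153qa + 132qw + 26q + 36a^2 + 36aw - 3a - 12w - 3) + (-13w + 5)(77q^2 + 153qa + 132qw + 26q + 36a^2 + 36aw - 3a - 12w - 3); both groups contain (77q^2 + 153qa + 132qw + 26q + 36a^2 + 36aw - 3a - 12w - 3), so (10a - 13w + 5) is a factor with cofactor 77q^2 + 153qa + 132qw + 26q + 36a^2 + 36aw - 3a - 12w - 3.
The cofactor groups again: 77q^2 + 153qa + 132qw + 26q + 36a^2 + 36aw - 3a - 12w - 3 = 7q(11q + 3a - 1) + (12a + 12w + 3)(11q + 3a - 1); both groups contain (11q + 3a - 1), giving (7q + 12a + 12w + 3)(11q + 3a - 1).

(10a - 13w + 5)(7q + 12a + 12w + 3)(11q + 3a - 1)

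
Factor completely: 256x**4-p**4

(4x-p)(4x+p)(16x**2+p**2)

Write as (16x**2)² − (p**2)², then factor 16x**2-p**2 once more.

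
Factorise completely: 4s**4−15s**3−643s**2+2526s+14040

Trying the rational-root candidates, s = −13/4 is a root, giving the factor (4s+13) and quotient s**3−7s**2−138s+1080.
Next, s = 10 is a root, so (s−10) is a factor; dividing leaves s**2+3s−108.
The remaining quadratic factors as (s+12)(s−9).

(4s+13)(s+12)(s−10)(s−9)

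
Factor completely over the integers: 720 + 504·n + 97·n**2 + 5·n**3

(5·n + 12)·(n + 12)·(n + 5)

Testing divisors of the constant over divisors of the leading coefficient, n = -5 is a root, so (n + 5) divides it; the quotient is 5·n**2 + 72·n + 144.
The remaining quadratic factors as (n + 12)(5·n + 12).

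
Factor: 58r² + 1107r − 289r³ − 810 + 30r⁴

Among the possible rational roots, r = 9/5 is a root, so (5r − 9) divides it; the quotient is 6r³ − 47r² − 73r + 90.
Continuing, r = −2 is a root, so (r + 2) is a factor; dividing leaves 6r² − 59r + 45.
The remaining quadratic factors as (r − 9)(6r − 5).

(5r − 9)(6r − 5)(r + 2)(r − 9)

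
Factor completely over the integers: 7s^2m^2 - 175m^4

7m^2(s - 5m)(s + 5m)

Pull out the common factor 7m^2; s^2 - 25m^2 is a difference of squares.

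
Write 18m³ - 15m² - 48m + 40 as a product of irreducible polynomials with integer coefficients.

(6m - 5)(3m² - 8)

Group as (18m³ - 48m) + (-15m² + 40) = 6m(3m² - 8) - 5(3m² - 8).
Both groups share the factor (3m² - 8).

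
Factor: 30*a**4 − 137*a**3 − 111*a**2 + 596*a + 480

(5*a + 8)*(6*a + 5)*(a − 3)*(a − 4)

Among the possible rational roots, a = −5/6 is a root, so (6*a + 5) divides it; the quotient is 5*a**3 − 27*a**2 + 4*a + 96.
Then a = 3 is a root, so (a − 3) is a factor; dividing leaves 5*a**2 − 12*a − 32.
The remaining quadratic factors as (a − 4)(5*a + 8).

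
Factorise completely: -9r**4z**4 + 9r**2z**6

Every term has a factor of 9r**2z**4; factoring it out leaves -r**2 + z**2.
Recognize a difference of squares with the parts z and r.

-9r**2z**4(r + z)(r - z)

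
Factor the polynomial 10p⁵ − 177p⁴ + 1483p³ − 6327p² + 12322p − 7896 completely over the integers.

Trying the rational-root candidates, p = 7/2 is a root, so (2p − 7) is a factor; dividing leaves 5p⁴ − 71p³ + 493p² − 1438p + 1128.
Continuing, p = 4 is a root, giving the factor (p − 4) and quotient 5p³ − 51p² + 289p − 282.
Then p = 6/5 is a root, giving the factor (5p − 6) and quotient p² − 9p + 47.
The quadratic p² − 9p + 47 has discriminant −107 < 0 and is irreducible over ℤ.

(2p − 7)(5p − 6)(p − 4)(p² − 9p + 47)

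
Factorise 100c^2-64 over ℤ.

Pull out the common factor 4; 25c^2-16 is a difference of squares.

4(5c+4)(5c-4)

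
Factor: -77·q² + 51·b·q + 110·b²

(10·b + 11·q)·(11·b - 7·q)

Group: 11·b·(10·b + 11·q) - 7·q·(10·b + 11·q); both groups contain (10·b + 11·q).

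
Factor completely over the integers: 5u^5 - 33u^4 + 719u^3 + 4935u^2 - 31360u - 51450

(5u + 7)(u + 7)(u - 5)(u^2 - 10u + 210)

Among the possible rational roots, u = 5 is a root, so (u - 5) divides it; the quotient is 5u^4 - 8u^3 + 679u^2 + 8330u + 10290.
Continuing, u = -7 is a root, so (u + 7) divides it; the quotient is 5u^3 - 43u^2 + 980u + 1470.
Next, u = -7/5 is a root, so (5u + 7) is a factor; dividing leaves u^2 - 10u + 210.
The quadratic u^2 - 10u + 210 has discriminant -740 < 0 and is irreducible over ℤ.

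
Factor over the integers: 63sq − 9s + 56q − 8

(7q − 1)(9s + 8)

Group as (63sq − 9s) + (56q − 8) = 9s(7q − 1) + 8(7q − 1).
Both groups share the factor (7q − 1).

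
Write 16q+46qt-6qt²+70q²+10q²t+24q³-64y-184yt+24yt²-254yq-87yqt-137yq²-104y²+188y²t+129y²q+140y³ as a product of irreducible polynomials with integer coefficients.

(7y-3q+t-8)(4y-q)(5y+8q+6t+2)

Group: 4y(35y²+41yq+47yt-26y-24q²-10qt-70q+6t²-46t-16) - q(35y²+41yq+47yt-26y-24q²-10qt-70q+6t²-46t-16); both groups contain (35y²+41yq+47yt-26y-24q²-10qt-70q+6t²-46t-16), so (4y-q) is a factor with cofactor 35y²+41yq+47yt-26y-24q²-10qt-70q+6t²-46t-16.
The cofactor groups again: 35y²+41yq+47yt-26y-24q²-10qt-70q+6t²-46t-16 = 5y(7y-3q+t-8) + (8q+6t+2)(7y-3q+t-8); both groups contain (7y-3q+t-8), giving (5y+8q+6t+2)(7y-3q+t-8).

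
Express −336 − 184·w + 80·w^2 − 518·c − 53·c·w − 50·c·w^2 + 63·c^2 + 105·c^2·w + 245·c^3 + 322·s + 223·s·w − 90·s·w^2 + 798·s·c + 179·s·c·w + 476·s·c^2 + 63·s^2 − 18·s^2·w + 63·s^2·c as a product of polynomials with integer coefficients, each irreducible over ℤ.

(9·s + 5·c − 8)·(s + 7·c + 5·w + 6)·(7·c − 2·w + 7)

Group: s·(63·s·c − 18·s·w + 63·s + 35·c^2 − 10·c·w − 21·c + 16·w − 56) + (7·c + 5·w + 6)·(63·s·c − 18·s·w + 63·s + 35·c^2 − 10·c·w − 21·c + 16·w − 56); both groups contain (63·s·c − 18·s·w + 63·s + 35·c^2 − 10·c·w − 21·c + 16·w − 56), so (s + 7·c + 5·w + 6) is a factor with cofactor 63·s·c − 18·s·w + 63·s + 35·c^2 − 10·c·w − 21·c + 16·w − 56.
The cofactor groups again: 63·s·c − 18·s·w + 63·s + 35·c^2 − 10·c·w − 21·c + 16·w − 56 = 9·s·(7·c − 2·w + 7) + (5·c − 8)·(7·c − 2·w + 7); both groups contain (7·c − 2·w + 7), giving (9·s + 5·c − 8)·(7·c − 2·w + 7).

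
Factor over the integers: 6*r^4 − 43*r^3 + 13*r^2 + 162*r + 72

By the rational root theorem, r = −1/2 is a root, so (2*r + 1) divides it; the quotient is 3*r^3 − 23*r^2 + 18*r + 72.
Next, r = 6 is a root, so (r − 6) is a factor; dividing leaves 3*r^2 − 5*r − 12.
The remaining quadratic factors as (3*r + 4)(r − 3).

(2*r + 1)*(3*r + 4)*(r − 3)*(r − 6)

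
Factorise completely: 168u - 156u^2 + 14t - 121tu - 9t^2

-(9t + 13u - 14)(t + 12u)

Group: -9t(t + 12u) + (-13u + 14)(t + 12u); both groups contain (t + 12u).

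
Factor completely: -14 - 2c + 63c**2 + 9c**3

(c + 7)(9c**2 - 2)

Group as (9c**3 - 2c) + (63c**2 - 14) = c(9c**2 - 2) + 7(9c**2 - 2).
Both groups share the factor (9c**2 - 2).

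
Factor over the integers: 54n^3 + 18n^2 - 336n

6n(3n + 8)(3n - 7)

Pull out the common factor 6n, then factor the remaining trinomial.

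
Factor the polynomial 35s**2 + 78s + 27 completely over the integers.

(5s + 9)(7s + 3)

Need a pair with product 35·27 = 945 and sum 78: that's 63 and 15.
Split the middle term: 35s**2 + 63s + 15s + 27 = 7s(5s + 9) + 3(5s + 9).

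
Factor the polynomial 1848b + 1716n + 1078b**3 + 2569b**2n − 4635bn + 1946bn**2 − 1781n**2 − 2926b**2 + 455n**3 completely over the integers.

Group: 7b(154b**2 + 213bn − 154b + 65n**2 − 143n) + (7n − 12)(154b**2 + 213bn − 154b + 65n**2 − 143n); both groups contain (154b**2 + 213bn − 154b + 65n**2 − 143n), so (7b + 7n − 12) is a factor with cofactor 154b**2 + 213bn − 154b + 65n**2 − 143n.
The cofactor groups again: 154b**2 + 213bn − 154b + 65n**2 − 143n = 11b(14b + 13n) + (5n − 11)(14b + 13n); both groups contain (14b + 13n), giving (11b + 5n − 11)(14b + 13n).

(11b + 5n − 11)(14b + 13n)(7b + 7n − 12)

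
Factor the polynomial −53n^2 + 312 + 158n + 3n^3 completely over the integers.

By the rational root theorem, n = 13 is a root, so (n − 13) divides it; the quotient is 3n^2 − 14n − 24.
The remaining quadratic factors as (n − 6)(3n + 4).

(3n + 4)(n − 13)(n − 6)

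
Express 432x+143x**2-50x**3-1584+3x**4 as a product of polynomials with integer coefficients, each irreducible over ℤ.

Among the possible rational roots, x = 11/3 is a root, so (3x-11) divides it; the quotient is x**3-13x**2+144.
Then x = 4 is a root, giving the factor (x-4) and quotient x**2-9x-36.
The remaining quadratic factors as (x-12)(x+3).

(3x-11)(x+3)(x-12)(x-4)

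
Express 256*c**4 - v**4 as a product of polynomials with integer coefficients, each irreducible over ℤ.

(4*c + v)*(4*c - v)*(16*c**2 + v**2)

Difference of squares twice: with A = 4*c and B = v, A⁴ − B⁴ = (A² − B²)(A² + B²), and A² − B² factors again.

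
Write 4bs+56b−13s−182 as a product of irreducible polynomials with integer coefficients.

Group as (4bs+56b) + (−13s−182) = 4b(s+14) − 13(s+14).
Both groups share the factor (s+14).

(4b−13)(s+14)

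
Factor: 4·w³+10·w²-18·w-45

Group as (4·w³-18·w) + (10·w²-45) = 2·w·(2·w²-9) + 5·(2·w²-9).
Both groups share the factor (2·w²-9).

(2·w+5)·(2·w²-9)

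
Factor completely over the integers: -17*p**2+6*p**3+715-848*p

(6*p-5)*(p+11)*(p-13)

Among the possible rational roots, p = -11 is a root, so (p+11) divides it; the quotient is 6*p**2-83*p+65.
The remaining quadratic factors as (p-13)(6*p-5).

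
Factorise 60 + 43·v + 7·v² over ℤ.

(7·v + 15)·(v + 4)

Need a pair with product 7·60 = 420 and sum 43: that's 28 and 15.
Split the middle term: 7·v² + 28·v + 15·v + 60 = 7·v·(v + 4) + 15·(v + 4).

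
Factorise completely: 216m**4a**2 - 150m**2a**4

6a**2m**2(6m - 5a)(6m + 5a)

Factor out 6m**2a**2, leaving 36m**2 - 25a**2, which is a difference of two squares.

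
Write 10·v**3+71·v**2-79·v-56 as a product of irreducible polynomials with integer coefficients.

Trying the rational-root candidates, v = -8 is a root, so (v+8) divides it; the quotient is 10·v**2-9·v-7.
The remaining quadratic factors as (2·v+1)(5·v-7).

(2·v+1)·(5·v-7)·(v+8)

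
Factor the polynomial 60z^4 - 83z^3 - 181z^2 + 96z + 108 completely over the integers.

By the rational root theorem, z = 1 is a root, giving the factor (z - 1) and quotient 60z^3 - 23z^2 - 204z - 108.
Next, z = -2/3 is a root, so (3z + 2) is a factor; dividing leaves 20z^2 - 21z - 54.
The remaining quadratic factors as (4z - 9)(5z + 6).

(3z + 2)(4z - 9)(5z + 6)(z - 1)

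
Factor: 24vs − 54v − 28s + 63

(4s − 9)(6v − 7)

Group as (24vs − 54v) + (−28s + 63) = 6v(4s − 9) − 7(4s − 9).
Both groups share the factor (4s − 9).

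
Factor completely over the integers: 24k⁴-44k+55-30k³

(4k-5)(6k³-11)

Group as (24k⁴-44k) + (-30k³+55) = 4k(6k³-11) - 5(6k³-11).
Both groups share the factor (6k³-11).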